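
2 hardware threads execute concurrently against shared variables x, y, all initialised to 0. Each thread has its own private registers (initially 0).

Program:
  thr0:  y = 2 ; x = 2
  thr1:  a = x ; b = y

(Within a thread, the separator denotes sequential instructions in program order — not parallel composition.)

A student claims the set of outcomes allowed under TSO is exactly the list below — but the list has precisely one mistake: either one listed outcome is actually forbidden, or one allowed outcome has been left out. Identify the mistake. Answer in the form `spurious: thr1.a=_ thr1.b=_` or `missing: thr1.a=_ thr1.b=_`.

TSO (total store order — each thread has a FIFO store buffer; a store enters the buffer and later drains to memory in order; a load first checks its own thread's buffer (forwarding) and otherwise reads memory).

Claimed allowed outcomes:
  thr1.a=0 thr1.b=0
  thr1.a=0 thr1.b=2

outcome vector order: (thr1.a,thr1.b)
[TSO] allowed = {(0,0), (0,2), (2,2)}
TSO∖claimed = {(2,2)}

missing: thr1.a=2 thr1.b=2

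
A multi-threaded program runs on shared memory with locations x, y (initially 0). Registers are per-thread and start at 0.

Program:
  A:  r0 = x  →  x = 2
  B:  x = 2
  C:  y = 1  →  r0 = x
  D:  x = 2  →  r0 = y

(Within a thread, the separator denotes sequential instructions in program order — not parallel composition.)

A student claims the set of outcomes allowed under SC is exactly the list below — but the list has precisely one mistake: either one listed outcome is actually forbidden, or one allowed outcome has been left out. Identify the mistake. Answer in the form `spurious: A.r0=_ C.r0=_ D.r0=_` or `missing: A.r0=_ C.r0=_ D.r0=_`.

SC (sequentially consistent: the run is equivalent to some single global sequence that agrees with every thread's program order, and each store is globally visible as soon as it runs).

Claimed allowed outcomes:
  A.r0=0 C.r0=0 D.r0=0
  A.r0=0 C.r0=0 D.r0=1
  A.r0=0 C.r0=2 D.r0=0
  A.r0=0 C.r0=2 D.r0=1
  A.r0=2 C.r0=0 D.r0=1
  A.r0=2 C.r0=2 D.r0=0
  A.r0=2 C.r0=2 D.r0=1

outcome vector order: (A.r0,C.r0,D.r0)
SC: 6 outcomes — {<0 0 1>; <0 2 0>; <0 2 1>; <2 0 1>; <2 2 0>; <2 2 1>}
claimed∖SC = {<0 0 0>}

spurious: A.r0=0 C.r0=0 D.r0=0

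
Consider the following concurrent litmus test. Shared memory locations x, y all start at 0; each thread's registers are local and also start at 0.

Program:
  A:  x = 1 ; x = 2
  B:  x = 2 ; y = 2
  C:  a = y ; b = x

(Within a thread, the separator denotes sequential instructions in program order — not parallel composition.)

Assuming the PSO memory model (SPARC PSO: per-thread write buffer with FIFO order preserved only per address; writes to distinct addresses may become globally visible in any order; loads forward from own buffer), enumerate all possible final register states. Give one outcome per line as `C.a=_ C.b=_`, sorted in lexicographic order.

outcome vector order: (C.a,C.b)
|PSO outcomes| = 6

C.a=0 C.b=0
C.a=0 C.b=1
C.a=0 C.b=2
C.a=2 C.b=0
C.a=2 C.b=1
C.a=2 C.b=2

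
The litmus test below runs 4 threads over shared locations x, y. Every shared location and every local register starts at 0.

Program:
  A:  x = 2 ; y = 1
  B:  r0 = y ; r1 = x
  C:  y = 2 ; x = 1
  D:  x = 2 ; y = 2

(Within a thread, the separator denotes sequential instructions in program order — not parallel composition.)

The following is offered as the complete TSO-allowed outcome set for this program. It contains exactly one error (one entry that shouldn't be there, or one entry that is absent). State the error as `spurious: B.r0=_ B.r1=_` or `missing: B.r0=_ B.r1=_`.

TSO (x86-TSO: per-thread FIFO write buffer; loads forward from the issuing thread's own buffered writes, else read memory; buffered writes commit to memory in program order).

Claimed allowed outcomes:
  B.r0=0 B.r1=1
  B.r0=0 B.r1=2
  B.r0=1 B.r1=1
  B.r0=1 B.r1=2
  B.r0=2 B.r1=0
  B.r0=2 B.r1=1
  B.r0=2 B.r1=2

missing: B.r0=0 B.r1=0

outcome vector order: (B.r0,B.r1)
TSO: 8 outcomes — {00, 01, 02, 11, 12, 20, 21, 22}
TSO∖claimed = {00}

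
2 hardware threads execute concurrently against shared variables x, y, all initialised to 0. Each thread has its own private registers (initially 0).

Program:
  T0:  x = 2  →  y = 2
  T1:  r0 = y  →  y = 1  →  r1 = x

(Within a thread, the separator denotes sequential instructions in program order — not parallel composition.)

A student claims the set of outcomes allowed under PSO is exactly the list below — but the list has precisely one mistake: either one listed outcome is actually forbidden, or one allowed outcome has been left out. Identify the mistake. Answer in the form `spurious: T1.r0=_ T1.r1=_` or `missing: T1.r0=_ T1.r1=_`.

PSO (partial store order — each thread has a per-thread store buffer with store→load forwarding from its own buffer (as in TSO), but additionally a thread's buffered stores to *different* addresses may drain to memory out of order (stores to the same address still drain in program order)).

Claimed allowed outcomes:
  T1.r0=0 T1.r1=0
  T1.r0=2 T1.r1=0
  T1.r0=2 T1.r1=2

outcome vector order: (T1.r0,T1.r1)
under PSO → (0,0) (0,2) (2,0) (2,2)
PSO∖claimed = {(0,2)}

missing: T1.r0=0 T1.r1=2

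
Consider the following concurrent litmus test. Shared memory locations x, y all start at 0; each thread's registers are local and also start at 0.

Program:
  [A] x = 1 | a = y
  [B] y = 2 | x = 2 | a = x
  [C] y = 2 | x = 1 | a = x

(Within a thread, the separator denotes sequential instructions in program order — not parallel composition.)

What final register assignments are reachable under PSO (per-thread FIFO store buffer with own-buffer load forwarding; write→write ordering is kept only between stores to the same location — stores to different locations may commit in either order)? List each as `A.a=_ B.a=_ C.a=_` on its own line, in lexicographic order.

outcome vector order: (A.a,B.a,C.a)
|PSO outcomes| = 8

A.a=0 B.a=1 C.a=1
A.a=0 B.a=1 C.a=2
A.a=0 B.a=2 C.a=1
A.a=0 B.a=2 C.a=2
A.a=2 B.a=1 C.a=1
A.a=2 B.a=1 C.a=2
A.a=2 B.a=2 C.a=1
A.a=2 B.a=2 C.a=2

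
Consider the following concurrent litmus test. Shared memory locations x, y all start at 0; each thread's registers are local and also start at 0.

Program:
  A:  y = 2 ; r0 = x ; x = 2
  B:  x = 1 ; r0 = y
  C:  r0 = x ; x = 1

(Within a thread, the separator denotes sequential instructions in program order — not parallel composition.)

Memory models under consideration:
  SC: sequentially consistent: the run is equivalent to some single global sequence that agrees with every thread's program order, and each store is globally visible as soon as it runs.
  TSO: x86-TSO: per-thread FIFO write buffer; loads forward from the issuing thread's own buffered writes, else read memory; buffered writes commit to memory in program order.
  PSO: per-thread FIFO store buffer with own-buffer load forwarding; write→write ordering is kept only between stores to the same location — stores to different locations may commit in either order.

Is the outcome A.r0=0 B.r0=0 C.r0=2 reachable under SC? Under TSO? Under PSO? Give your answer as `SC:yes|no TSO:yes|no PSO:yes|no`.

SC:no TSO:yes PSO:yes

outcome vector order: (A.r0,B.r0,C.r0)
under SC → 0/2/0, 0/2/1, 0/2/2, 1/0/0, 1/0/1, 1/0/2, 1/2/0, 1/2/1, 1/2/2
under TSO → 0/0/0, 0/0/1, 0/0/2, 0/2/0, 0/2/1, 0/2/2, 1/0/0, 1/0/1, 1/0/2, 1/2/0, 1/2/1, 1/2/2
under PSO → 0/0/0, 0/0/1, 0/0/2, 0/2/0, 0/2/1, 0/2/2, 1/0/0, 1/0/1, 1/0/2, 1/2/0, 1/2/1, 1/2/2
target 0/0/2 ∈ {TSO,PSO}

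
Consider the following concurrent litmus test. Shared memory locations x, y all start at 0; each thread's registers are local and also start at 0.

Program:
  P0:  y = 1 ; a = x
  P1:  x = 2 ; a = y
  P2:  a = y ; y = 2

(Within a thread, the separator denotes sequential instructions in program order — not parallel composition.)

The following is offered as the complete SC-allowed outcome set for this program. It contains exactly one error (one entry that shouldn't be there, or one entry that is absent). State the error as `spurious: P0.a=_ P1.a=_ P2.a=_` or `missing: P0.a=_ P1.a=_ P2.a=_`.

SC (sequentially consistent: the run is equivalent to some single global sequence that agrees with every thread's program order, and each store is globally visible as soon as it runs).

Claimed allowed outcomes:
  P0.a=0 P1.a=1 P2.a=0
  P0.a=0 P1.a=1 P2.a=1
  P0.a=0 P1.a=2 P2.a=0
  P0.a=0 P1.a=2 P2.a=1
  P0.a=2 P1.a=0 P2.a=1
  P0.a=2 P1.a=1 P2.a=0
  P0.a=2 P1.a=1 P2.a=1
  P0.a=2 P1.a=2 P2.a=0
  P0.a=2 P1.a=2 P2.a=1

missing: P0.a=2 P1.a=0 P2.a=0

outcome vector order: (P0.a,P1.a,P2.a)
[SC] allowed = {0/1/0; 0/1/1; 0/2/0; 0/2/1; 2/0/0; 2/0/1; 2/1/0; 2/1/1; 2/2/0; 2/2/1}
SC∖claimed = {2/0/0}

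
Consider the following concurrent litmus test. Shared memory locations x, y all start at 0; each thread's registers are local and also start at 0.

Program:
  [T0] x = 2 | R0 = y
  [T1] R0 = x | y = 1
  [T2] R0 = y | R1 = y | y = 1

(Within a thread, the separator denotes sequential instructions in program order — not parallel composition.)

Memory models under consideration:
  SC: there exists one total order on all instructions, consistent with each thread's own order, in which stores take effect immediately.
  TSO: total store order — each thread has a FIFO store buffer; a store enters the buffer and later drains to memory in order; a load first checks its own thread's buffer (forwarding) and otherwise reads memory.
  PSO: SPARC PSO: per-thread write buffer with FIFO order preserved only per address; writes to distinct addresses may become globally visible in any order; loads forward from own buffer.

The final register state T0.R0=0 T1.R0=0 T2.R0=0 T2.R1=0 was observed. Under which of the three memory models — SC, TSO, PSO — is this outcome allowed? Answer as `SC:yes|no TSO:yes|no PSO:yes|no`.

SC:yes TSO:yes PSO:yes

outcome vector order: (T0.R0,T1.R0,T2.R0,T2.R1)
under SC → (0,0,0,0); (0,0,0,1); (0,0,1,1); (0,2,0,0); (0,2,0,1); (0,2,1,1); (1,0,0,0); (1,0,0,1); (1,0,1,1); (1,2,0,0); (1,2,0,1); (1,2,1,1)
under TSO → (0,0,0,0); (0,0,0,1); (0,0,1,1); (0,2,0,0); (0,2,0,1); (0,2,1,1); (1,0,0,0); (1,0,0,1); (1,0,1,1); (1,2,0,0); (1,2,0,1); (1,2,1,1)
under PSO → (0,0,0,0); (0,0,0,1); (0,0,1,1); (0,2,0,0); (0,2,0,1); (0,2,1,1); (1,0,0,0); (1,0,0,1); (1,0,1,1); (1,2,0,0); (1,2,0,1); (1,2,1,1)
target (0,0,0,0) ∈ {SC,TSO,PSO}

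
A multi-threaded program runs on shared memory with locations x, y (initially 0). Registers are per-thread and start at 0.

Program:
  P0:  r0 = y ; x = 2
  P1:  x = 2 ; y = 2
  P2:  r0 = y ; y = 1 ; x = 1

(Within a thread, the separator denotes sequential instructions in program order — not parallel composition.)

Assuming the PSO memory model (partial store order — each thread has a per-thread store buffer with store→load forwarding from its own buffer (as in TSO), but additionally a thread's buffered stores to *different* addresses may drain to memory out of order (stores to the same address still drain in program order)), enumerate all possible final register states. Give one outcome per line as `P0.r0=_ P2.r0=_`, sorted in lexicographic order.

outcome vector order: (P0.r0,P2.r0)
|PSO outcomes| = 6

P0.r0=0 P2.r0=0
P0.r0=0 P2.r0=2
P0.r0=1 P2.r0=0
P0.r0=1 P2.r0=2
P0.r0=2 P2.r0=0
P0.r0=2 P2.r0=2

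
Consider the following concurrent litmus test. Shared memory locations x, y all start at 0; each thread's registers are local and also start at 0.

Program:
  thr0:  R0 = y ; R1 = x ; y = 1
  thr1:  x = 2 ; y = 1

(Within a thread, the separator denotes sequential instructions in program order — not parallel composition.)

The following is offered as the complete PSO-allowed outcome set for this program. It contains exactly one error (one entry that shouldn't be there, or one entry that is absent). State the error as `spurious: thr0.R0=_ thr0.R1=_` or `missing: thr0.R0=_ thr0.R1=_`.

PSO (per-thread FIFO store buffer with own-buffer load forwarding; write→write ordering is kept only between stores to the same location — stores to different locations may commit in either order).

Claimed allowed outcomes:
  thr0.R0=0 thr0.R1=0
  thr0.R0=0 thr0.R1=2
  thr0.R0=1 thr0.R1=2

outcome vector order: (thr0.R0,thr0.R1)
[PSO] allowed = {(0,0) (0,2) (1,0) (1,2)}
PSO∖claimed = {(1,0)}

missing: thr0.R0=1 thr0.R1=0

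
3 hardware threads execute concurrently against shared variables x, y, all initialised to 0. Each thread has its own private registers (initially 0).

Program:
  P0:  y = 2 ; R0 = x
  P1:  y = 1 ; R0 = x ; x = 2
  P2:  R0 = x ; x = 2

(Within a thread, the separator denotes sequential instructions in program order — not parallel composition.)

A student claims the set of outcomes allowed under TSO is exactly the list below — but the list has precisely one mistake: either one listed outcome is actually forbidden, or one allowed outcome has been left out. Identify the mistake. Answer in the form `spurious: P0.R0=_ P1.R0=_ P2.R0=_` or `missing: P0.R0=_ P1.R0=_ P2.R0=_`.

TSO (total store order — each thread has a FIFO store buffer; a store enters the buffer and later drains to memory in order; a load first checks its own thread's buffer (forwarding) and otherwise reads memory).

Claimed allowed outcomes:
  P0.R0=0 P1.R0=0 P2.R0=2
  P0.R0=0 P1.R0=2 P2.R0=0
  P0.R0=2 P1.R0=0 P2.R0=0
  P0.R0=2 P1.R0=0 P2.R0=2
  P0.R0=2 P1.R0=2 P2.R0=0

missing: P0.R0=0 P1.R0=0 P2.R0=0

outcome vector order: (P0.R0,P1.R0,P2.R0)
[TSO] allowed = {<0 0 0>, <0 0 2>, <0 2 0>, <2 0 0>, <2 0 2>, <2 2 0>}
TSO∖claimed = {<0 0 0>}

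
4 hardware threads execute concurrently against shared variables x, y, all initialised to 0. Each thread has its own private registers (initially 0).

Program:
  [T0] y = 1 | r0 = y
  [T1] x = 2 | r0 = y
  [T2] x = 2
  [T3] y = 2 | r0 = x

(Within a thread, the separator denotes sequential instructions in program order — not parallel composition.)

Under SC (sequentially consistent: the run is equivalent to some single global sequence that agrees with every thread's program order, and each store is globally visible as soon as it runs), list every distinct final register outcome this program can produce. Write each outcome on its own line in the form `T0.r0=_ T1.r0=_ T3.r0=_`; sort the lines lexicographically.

T0.r0=1 T1.r0=0 T3.r0=2
T0.r0=1 T1.r0=1 T3.r0=0
T0.r0=1 T1.r0=1 T3.r0=2
T0.r0=1 T1.r0=2 T3.r0=0
T0.r0=1 T1.r0=2 T3.r0=2
T0.r0=2 T1.r0=0 T3.r0=2
T0.r0=2 T1.r0=1 T3.r0=2
T0.r0=2 T1.r0=2 T3.r0=0
T0.r0=2 T1.r0=2 T3.r0=2

outcome vector order: (T0.r0,T1.r0,T3.r0)
|SC outcomes| = 9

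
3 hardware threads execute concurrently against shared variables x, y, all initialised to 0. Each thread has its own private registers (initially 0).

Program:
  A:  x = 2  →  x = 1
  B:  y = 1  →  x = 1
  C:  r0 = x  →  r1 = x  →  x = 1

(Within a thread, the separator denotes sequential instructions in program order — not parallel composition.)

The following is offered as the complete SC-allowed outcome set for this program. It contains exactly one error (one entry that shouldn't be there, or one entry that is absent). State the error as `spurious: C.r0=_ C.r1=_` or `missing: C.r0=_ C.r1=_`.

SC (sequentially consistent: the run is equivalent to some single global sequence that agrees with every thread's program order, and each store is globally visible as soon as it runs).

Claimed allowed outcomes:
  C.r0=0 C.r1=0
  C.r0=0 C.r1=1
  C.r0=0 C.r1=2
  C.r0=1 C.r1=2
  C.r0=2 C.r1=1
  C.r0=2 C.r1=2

outcome vector order: (C.r0,C.r1)
SC (7): 0/0, 0/1, 0/2, 1/1, 1/2, 2/1, 2/2
SC∖claimed = {1/1}

missing: C.r0=1 C.r1=1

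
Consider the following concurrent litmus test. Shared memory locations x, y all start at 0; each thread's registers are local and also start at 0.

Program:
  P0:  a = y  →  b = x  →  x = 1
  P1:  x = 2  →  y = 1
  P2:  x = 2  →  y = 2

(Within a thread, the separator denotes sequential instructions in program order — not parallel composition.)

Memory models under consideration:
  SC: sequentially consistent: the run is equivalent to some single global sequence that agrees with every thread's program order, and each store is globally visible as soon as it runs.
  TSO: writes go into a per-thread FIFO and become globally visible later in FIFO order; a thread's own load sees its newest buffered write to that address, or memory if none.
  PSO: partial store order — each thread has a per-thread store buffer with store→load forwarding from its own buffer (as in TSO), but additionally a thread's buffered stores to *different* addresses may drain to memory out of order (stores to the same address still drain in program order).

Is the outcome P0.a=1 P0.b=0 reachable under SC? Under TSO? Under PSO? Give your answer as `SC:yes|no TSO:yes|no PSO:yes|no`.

outcome vector order: (P0.a,P0.b)
SC (4): (0,0), (0,2), (1,2), (2,2)
TSO (4): (0,0), (0,2), (1,2), (2,2)
PSO (6): (0,0), (0,2), (1,0), (1,2), (2,0), (2,2)
target (1,0) ∈ {PSO}

SC:no TSO:no PSO:yes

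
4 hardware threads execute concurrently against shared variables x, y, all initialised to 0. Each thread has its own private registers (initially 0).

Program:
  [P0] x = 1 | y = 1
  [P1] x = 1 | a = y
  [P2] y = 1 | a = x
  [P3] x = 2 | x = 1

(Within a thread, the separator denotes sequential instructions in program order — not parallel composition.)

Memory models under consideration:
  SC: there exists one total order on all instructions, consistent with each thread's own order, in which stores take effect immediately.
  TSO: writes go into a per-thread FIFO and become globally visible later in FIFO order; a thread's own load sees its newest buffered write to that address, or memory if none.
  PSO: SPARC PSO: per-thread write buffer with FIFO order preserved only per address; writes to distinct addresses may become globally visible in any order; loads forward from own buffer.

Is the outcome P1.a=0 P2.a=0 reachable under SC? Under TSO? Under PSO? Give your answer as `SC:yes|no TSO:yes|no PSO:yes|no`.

outcome vector order: (P1.a,P2.a)
SC (5): <0 1>, <0 2>, <1 0>, <1 1>, <1 2>
TSO (6): <0 0>, <0 1>, <0 2>, <1 0>, <1 1>, <1 2>
PSO (6): <0 0>, <0 1>, <0 2>, <1 0>, <1 1>, <1 2>
target <0 0> ∈ {TSO,PSO}

SC:no TSO:yes PSO:yes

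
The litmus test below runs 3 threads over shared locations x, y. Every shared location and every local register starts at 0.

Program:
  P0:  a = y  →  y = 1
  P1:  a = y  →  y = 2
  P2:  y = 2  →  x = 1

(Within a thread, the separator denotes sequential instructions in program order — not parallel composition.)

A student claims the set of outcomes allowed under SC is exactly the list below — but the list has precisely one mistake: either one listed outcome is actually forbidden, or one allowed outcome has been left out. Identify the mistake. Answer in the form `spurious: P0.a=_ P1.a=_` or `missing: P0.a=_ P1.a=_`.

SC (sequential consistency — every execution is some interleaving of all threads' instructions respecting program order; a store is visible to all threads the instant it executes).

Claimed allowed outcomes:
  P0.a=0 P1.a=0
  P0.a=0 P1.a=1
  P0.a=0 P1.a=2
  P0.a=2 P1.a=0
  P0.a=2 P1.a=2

missing: P0.a=2 P1.a=1

outcome vector order: (P0.a,P1.a)
SC (6): 00, 01, 02, 20, 21, 22
SC∖claimed = {21}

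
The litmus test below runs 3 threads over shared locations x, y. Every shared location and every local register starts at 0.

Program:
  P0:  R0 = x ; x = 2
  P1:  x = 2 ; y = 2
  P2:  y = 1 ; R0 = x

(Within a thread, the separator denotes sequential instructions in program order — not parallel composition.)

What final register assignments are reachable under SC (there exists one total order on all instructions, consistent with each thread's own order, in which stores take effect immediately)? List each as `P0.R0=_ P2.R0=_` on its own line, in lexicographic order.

P0.R0=0 P2.R0=0
P0.R0=0 P2.R0=2
P0.R0=2 P2.R0=0
P0.R0=2 P2.R0=2

outcome vector order: (P0.R0,P2.R0)
|SC outcomes| = 4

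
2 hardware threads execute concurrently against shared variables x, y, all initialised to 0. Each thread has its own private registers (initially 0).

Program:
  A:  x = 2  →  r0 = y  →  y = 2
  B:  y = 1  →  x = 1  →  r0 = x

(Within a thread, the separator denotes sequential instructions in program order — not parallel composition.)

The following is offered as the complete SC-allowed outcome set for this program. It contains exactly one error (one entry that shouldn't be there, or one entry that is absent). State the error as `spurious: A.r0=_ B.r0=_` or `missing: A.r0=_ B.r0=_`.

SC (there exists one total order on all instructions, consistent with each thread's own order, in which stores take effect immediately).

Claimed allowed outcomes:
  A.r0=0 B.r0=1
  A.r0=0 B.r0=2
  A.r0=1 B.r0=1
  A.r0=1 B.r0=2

outcome vector order: (A.r0,B.r0)
SC (3): <0 1> <1 1> <1 2>
claimed∖SC = {<0 2>}

spurious: A.r0=0 B.r0=2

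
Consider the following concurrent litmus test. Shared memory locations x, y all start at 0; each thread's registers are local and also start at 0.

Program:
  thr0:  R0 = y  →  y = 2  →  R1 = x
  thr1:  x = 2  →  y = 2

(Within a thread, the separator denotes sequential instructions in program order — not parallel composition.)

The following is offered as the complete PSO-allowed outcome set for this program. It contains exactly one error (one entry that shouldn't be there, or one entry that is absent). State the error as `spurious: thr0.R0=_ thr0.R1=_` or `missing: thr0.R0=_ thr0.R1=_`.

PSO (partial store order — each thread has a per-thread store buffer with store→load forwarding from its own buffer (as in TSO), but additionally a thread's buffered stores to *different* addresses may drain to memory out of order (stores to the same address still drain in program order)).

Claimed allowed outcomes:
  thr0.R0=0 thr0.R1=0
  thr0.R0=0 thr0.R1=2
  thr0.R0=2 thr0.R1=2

missing: thr0.R0=2 thr0.R1=0

outcome vector order: (thr0.R0,thr0.R1)
PSO: 4 outcomes — {(0,0); (0,2); (2,0); (2,2)}
PSO∖claimed = {(2,0)}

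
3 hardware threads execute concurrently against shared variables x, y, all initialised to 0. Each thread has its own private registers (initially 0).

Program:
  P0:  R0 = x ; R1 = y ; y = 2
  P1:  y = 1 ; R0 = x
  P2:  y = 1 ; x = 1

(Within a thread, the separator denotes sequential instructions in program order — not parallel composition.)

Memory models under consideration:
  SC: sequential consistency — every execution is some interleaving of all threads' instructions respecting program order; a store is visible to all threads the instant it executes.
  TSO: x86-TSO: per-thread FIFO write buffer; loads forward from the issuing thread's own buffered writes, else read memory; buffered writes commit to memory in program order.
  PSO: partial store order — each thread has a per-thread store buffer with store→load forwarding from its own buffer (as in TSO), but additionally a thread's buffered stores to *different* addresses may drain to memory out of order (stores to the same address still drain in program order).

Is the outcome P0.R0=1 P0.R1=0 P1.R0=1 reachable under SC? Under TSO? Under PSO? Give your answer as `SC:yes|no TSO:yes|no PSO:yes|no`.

SC:no TSO:no PSO:yes

outcome vector order: (P0.R0,P0.R1,P1.R0)
SC (6): (0,0,0) (0,0,1) (0,1,0) (0,1,1) (1,1,0) (1,1,1)
TSO (6): (0,0,0) (0,0,1) (0,1,0) (0,1,1) (1,1,0) (1,1,1)
PSO (8): (0,0,0) (0,0,1) (0,1,0) (0,1,1) (1,0,0) (1,0,1) (1,1,0) (1,1,1)
target (1,0,1) ∈ {PSO}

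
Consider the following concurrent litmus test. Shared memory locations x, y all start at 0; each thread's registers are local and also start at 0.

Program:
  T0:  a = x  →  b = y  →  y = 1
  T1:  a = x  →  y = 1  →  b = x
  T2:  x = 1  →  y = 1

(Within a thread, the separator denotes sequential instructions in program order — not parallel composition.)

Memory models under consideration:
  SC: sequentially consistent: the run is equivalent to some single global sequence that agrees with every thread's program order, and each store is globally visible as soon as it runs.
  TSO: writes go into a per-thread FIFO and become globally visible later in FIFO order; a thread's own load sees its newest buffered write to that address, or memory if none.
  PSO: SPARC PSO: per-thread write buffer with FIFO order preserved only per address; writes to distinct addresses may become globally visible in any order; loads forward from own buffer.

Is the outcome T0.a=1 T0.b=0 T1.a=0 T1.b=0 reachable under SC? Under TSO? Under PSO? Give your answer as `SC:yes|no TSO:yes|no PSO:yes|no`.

SC:no TSO:yes PSO:yes

outcome vector order: (T0.a,T0.b,T1.a,T1.b)
SC: 11 outcomes — {(0,0,0,0) (0,0,0,1) (0,0,1,1) (0,1,0,0) (0,1,0,1) (0,1,1,1) (1,0,0,1) (1,0,1,1) (1,1,0,0) (1,1,0,1) (1,1,1,1)}
TSO: 12 outcomes — {(0,0,0,0) (0,0,0,1) (0,0,1,1) (0,1,0,0) (0,1,0,1) (0,1,1,1) (1,0,0,0) (1,0,0,1) (1,0,1,1) (1,1,0,0) (1,1,0,1) (1,1,1,1)}
PSO: 12 outcomes — {(0,0,0,0) (0,0,0,1) (0,0,1,1) (0,1,0,0) (0,1,0,1) (0,1,1,1) (1,0,0,0) (1,0,0,1) (1,0,1,1) (1,1,0,0) (1,1,0,1) (1,1,1,1)}
target (1,0,0,0) ∈ {TSO,PSO}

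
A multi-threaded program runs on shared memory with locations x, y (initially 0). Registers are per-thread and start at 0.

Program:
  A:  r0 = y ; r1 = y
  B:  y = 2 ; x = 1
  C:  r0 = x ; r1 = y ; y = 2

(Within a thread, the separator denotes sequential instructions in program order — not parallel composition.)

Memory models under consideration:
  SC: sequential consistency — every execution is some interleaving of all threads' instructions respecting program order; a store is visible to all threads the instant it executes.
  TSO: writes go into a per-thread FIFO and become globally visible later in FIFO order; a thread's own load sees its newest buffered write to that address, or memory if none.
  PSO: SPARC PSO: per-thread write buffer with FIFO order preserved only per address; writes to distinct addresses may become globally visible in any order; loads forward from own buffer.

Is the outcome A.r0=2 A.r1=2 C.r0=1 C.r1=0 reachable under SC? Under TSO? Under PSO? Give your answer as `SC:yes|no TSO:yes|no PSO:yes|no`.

SC:no TSO:no PSO:yes

outcome vector order: (A.r0,A.r1,C.r0,C.r1)
under SC → 0/0/0/0 0/0/0/2 0/0/1/2 0/2/0/0 0/2/0/2 0/2/1/2 2/2/0/0 2/2/0/2 2/2/1/2
under TSO → 0/0/0/0 0/0/0/2 0/0/1/2 0/2/0/0 0/2/0/2 0/2/1/2 2/2/0/0 2/2/0/2 2/2/1/2
under PSO → 0/0/0/0 0/0/0/2 0/0/1/0 0/0/1/2 0/2/0/0 0/2/0/2 0/2/1/0 0/2/1/2 2/2/0/0 2/2/0/2 2/2/1/0 2/2/1/2
target 2/2/1/0 ∈ {PSO}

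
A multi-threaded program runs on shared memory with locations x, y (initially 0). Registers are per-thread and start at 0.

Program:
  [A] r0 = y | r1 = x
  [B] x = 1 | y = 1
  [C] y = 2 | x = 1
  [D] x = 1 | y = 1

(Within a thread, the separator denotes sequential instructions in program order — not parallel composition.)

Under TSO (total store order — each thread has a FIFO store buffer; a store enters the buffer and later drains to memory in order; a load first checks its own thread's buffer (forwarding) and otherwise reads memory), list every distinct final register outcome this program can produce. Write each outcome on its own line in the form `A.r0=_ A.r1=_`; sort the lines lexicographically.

A.r0=0 A.r1=0
A.r0=0 A.r1=1
A.r0=1 A.r1=1
A.r0=2 A.r1=0
A.r0=2 A.r1=1

outcome vector order: (A.r0,A.r1)
|TSO outcomes| = 5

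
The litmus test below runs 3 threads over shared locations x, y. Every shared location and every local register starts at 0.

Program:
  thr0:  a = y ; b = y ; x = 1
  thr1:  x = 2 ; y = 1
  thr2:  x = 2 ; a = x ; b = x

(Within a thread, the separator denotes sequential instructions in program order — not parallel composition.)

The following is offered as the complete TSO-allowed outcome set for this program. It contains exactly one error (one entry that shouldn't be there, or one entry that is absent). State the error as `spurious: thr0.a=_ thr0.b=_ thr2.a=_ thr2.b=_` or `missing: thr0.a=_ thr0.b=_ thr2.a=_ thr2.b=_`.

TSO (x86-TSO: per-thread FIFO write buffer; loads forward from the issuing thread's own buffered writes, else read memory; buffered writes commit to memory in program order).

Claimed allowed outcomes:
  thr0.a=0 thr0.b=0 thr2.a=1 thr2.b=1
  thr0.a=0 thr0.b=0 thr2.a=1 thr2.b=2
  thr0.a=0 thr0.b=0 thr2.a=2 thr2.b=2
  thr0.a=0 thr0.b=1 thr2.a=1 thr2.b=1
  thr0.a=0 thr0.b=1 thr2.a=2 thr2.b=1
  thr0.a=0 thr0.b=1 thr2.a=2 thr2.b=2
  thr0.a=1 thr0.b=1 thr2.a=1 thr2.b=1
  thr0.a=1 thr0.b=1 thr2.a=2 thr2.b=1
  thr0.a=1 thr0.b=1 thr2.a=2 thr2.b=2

outcome vector order: (thr0.a,thr0.b,thr2.a,thr2.b)
under TSO → 0011 0012 0021 0022 0111 0121 0122 1111 1121 1122
TSO∖claimed = {0021}

missing: thr0.a=0 thr0.b=0 thr2.a=2 thr2.b=1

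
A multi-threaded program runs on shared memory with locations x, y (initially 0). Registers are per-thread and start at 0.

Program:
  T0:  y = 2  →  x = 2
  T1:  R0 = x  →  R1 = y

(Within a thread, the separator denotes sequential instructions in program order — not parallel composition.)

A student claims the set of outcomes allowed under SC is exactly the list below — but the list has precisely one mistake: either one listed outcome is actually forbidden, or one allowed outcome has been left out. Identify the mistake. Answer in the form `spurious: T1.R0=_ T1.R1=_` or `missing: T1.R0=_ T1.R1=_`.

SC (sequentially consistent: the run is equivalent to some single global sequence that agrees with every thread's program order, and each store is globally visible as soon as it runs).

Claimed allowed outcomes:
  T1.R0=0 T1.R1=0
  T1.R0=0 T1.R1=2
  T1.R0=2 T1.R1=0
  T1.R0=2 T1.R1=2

spurious: T1.R0=2 T1.R1=0

outcome vector order: (T1.R0,T1.R1)
SC (3): <0 0> <0 2> <2 2>
claimed∖SC = {<2 0>}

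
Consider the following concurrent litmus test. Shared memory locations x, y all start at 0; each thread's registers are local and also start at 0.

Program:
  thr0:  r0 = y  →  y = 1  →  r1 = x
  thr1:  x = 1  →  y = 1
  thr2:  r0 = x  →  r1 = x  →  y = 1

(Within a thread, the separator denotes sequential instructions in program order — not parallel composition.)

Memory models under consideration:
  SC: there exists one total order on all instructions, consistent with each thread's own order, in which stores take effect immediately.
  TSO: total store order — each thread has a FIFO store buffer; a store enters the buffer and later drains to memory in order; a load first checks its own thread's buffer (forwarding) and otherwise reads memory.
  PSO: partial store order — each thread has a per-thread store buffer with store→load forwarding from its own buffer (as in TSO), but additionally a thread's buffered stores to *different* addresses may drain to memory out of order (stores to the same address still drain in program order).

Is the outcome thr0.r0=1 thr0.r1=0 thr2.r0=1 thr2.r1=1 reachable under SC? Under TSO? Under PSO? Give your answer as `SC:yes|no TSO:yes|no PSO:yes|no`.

outcome vector order: (thr0.r0,thr0.r1,thr2.r0,thr2.r1)
under SC → 0/0/0/0 0/0/0/1 0/0/1/1 0/1/0/0 0/1/0/1 0/1/1/1 1/0/0/0 1/1/0/0 1/1/0/1 1/1/1/1
under TSO → 0/0/0/0 0/0/0/1 0/0/1/1 0/1/0/0 0/1/0/1 0/1/1/1 1/0/0/0 1/1/0/0 1/1/0/1 1/1/1/1
under PSO → 0/0/0/0 0/0/0/1 0/0/1/1 0/1/0/0 0/1/0/1 0/1/1/1 1/0/0/0 1/0/0/1 1/0/1/1 1/1/0/0 1/1/0/1 1/1/1/1
target 1/0/1/1 ∈ {PSO}

SC:no TSO:no PSO:yes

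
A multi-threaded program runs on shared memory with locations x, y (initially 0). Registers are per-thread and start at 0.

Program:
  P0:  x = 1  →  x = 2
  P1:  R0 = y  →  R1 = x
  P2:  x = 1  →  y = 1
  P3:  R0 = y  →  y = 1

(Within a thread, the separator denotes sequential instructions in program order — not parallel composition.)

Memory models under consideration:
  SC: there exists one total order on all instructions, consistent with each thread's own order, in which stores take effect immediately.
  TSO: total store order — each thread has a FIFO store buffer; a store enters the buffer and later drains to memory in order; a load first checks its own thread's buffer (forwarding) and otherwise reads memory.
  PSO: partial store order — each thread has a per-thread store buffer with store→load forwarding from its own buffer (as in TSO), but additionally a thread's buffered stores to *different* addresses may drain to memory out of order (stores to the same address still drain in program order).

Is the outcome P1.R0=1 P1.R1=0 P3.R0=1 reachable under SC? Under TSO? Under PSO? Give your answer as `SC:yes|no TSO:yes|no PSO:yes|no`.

outcome vector order: (P1.R0,P1.R1,P3.R0)
SC: 11 outcomes — {000, 001, 010, 011, 020, 021, 100, 110, 111, 120, 121}
TSO: 11 outcomes — {000, 001, 010, 011, 020, 021, 100, 110, 111, 120, 121}
PSO: 12 outcomes — {000, 001, 010, 011, 020, 021, 100, 101, 110, 111, 120, 121}
target 101 ∈ {PSO}

SC:no TSO:no PSO:yes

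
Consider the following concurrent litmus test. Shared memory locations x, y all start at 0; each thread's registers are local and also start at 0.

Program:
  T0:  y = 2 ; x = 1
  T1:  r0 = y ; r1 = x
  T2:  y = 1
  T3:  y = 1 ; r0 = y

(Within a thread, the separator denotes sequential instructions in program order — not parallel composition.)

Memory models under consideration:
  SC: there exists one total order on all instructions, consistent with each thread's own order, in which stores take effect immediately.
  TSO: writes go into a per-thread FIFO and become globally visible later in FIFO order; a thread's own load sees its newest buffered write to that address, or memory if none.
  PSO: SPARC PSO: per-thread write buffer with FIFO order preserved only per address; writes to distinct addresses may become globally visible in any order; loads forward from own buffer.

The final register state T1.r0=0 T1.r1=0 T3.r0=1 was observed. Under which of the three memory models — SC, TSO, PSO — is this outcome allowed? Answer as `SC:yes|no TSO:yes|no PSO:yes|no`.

outcome vector order: (T1.r0,T1.r1,T3.r0)
under SC → 0/0/1 0/0/2 0/1/1 0/1/2 1/0/1 1/0/2 1/1/1 1/1/2 2/0/1 2/0/2 2/1/1 2/1/2
under TSO → 0/0/1 0/0/2 0/1/1 0/1/2 1/0/1 1/0/2 1/1/1 1/1/2 2/0/1 2/0/2 2/1/1 2/1/2
under PSO → 0/0/1 0/0/2 0/1/1 0/1/2 1/0/1 1/0/2 1/1/1 1/1/2 2/0/1 2/0/2 2/1/1 2/1/2
target 0/0/1 ∈ {SC,TSO,PSO}

SC:yes TSO:yes PSO:yes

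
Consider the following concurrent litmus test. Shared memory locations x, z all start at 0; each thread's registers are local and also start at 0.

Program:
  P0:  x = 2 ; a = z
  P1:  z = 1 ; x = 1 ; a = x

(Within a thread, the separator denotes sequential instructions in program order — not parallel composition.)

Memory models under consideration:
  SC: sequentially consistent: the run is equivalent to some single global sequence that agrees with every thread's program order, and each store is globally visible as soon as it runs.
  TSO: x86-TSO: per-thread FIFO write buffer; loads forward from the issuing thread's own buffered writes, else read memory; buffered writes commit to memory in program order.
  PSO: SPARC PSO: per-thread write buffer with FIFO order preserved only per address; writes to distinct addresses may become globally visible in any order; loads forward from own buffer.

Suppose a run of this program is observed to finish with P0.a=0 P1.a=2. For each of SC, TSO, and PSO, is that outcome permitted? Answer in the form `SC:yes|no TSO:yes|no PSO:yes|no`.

SC:no TSO:yes PSO:yes

outcome vector order: (P0.a,P1.a)
SC (3): <0 1> <1 1> <1 2>
TSO (4): <0 1> <0 2> <1 1> <1 2>
PSO (4): <0 1> <0 2> <1 1> <1 2>
target <0 2> ∈ {TSO,PSO}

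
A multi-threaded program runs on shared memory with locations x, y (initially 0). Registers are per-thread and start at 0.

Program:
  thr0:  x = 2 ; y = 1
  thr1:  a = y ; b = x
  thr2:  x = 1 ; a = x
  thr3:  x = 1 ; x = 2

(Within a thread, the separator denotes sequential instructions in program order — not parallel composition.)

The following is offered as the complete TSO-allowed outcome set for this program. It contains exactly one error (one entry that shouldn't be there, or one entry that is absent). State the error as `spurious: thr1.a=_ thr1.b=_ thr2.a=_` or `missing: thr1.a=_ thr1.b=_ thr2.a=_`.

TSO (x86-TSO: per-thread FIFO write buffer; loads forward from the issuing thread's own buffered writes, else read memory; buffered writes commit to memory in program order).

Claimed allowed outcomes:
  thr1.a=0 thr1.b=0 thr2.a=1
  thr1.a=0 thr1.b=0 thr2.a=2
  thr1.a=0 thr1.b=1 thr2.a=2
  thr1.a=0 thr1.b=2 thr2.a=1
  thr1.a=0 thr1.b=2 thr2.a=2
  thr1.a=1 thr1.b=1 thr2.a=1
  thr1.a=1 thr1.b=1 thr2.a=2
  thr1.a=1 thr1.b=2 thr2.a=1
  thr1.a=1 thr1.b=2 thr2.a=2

missing: thr1.a=0 thr1.b=1 thr2.a=1

outcome vector order: (thr1.a,thr1.b,thr2.a)
TSO: 10 outcomes — {<0 0 1> <0 0 2> <0 1 1> <0 1 2> <0 2 1> <0 2 2> <1 1 1> <1 1 2> <1 2 1> <1 2 2>}
TSO∖claimed = {<0 1 1>}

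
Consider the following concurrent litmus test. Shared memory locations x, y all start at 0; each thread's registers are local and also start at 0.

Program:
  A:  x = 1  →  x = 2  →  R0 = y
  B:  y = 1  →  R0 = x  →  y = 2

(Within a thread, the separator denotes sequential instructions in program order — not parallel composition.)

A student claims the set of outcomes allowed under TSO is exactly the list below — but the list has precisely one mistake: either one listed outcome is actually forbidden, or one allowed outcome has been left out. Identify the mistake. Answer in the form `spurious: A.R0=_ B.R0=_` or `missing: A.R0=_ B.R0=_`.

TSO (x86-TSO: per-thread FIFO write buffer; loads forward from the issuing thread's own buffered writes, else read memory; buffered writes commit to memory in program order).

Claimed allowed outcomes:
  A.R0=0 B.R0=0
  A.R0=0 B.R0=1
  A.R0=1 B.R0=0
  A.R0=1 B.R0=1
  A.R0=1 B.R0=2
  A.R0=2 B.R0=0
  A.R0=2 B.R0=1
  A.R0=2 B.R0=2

outcome vector order: (A.R0,B.R0)
TSO (9): 00; 01; 02; 10; 11; 12; 20; 21; 22
TSO∖claimed = {02}

missing: A.R0=0 B.R0=2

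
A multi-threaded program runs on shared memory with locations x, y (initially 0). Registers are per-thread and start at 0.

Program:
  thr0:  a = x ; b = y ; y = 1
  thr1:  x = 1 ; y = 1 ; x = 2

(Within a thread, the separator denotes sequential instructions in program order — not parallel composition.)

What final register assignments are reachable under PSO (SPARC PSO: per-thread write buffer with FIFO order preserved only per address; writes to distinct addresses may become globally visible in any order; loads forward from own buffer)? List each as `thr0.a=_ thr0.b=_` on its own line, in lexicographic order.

thr0.a=0 thr0.b=0
thr0.a=0 thr0.b=1
thr0.a=1 thr0.b=0
thr0.a=1 thr0.b=1
thr0.a=2 thr0.b=0
thr0.a=2 thr0.b=1

outcome vector order: (thr0.a,thr0.b)
|PSO outcomes| = 6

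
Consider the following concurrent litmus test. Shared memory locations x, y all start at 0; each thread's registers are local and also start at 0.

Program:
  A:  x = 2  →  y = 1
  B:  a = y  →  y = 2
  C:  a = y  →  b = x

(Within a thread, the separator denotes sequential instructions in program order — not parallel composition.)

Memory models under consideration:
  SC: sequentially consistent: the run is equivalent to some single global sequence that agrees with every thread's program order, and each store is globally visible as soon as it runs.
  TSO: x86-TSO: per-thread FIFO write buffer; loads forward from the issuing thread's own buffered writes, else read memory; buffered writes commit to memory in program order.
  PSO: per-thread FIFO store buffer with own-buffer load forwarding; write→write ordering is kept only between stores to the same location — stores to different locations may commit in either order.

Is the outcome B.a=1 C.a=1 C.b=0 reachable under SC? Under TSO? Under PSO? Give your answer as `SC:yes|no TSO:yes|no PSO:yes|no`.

SC:no TSO:no PSO:yes

outcome vector order: (B.a,C.a,C.b)
SC: 9 outcomes — {<0 0 0> <0 0 2> <0 1 2> <0 2 0> <0 2 2> <1 0 0> <1 0 2> <1 1 2> <1 2 2>}
TSO: 9 outcomes — {<0 0 0> <0 0 2> <0 1 2> <0 2 0> <0 2 2> <1 0 0> <1 0 2> <1 1 2> <1 2 2>}
PSO: 12 outcomes — {<0 0 0> <0 0 2> <0 1 0> <0 1 2> <0 2 0> <0 2 2> <1 0 0> <1 0 2> <1 1 0> <1 1 2> <1 2 0> <1 2 2>}
target <1 1 0> ∈ {PSO}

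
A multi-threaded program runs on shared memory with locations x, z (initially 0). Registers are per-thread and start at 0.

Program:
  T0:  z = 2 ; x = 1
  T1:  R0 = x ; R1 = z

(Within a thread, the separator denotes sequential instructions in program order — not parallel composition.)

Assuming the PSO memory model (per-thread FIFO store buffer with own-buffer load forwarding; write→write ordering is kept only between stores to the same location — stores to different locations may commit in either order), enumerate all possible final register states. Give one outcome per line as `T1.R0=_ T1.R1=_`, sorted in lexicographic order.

T1.R0=0 T1.R1=0
T1.R0=0 T1.R1=2
T1.R0=1 T1.R1=0
T1.R0=1 T1.R1=2

outcome vector order: (T1.R0,T1.R1)
|PSO outcomes| = 4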